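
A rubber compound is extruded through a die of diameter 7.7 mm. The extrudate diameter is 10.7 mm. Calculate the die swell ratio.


Die swell ratio = D_extrudate / D_die
= 10.7 / 7.7
= 1.39

Die swell = 1.39


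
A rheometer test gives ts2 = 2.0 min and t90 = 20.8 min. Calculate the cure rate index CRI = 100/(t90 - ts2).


CRI = 100 / (t90 - ts2)
= 100 / (20.8 - 2.0)
= 100 / 18.8
= 5.32 min^-1

5.32 min^-1


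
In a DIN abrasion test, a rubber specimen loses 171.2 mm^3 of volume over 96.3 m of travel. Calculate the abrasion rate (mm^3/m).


Rate = volume_loss / distance
= 171.2 / 96.3
= 1.778 mm^3/m

1.778 mm^3/m


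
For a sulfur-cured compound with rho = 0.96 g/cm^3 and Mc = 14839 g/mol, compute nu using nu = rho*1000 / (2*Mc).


nu = rho * 1000 / (2 * Mc)
nu = 0.96 * 1000 / (2 * 14839)
nu = 960.0 / 29678
nu = 0.0323 mol/L

0.0323 mol/L


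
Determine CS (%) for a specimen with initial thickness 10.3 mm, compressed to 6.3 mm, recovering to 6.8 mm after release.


CS = (t0 - recovered) / (t0 - ts) * 100
= (10.3 - 6.8) / (10.3 - 6.3) * 100
= 3.5 / 4.0 * 100
= 87.5%

87.5%


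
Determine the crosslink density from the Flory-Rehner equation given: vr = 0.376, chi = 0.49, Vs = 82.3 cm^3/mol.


ln(1 - vr) = ln(1 - 0.376) = -0.4716
Numerator = -((-0.4716) + 0.376 + 0.49 * 0.376^2) = 0.0263
Denominator = 82.3 * (0.376^(1/3) - 0.376/2) = 43.9289
nu = 0.0263 / 43.9289 = 5.9939e-04 mol/cm^3

5.9939e-04 mol/cm^3


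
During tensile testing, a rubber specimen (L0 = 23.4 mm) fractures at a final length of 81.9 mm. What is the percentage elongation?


Elongation = (Lf - L0) / L0 * 100
= (81.9 - 23.4) / 23.4 * 100
= 58.5 / 23.4 * 100
= 250.0%

250.0%


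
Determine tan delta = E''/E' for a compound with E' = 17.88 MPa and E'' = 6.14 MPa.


tan delta = E'' / E'
= 6.14 / 17.88
= 0.3434

tan delta = 0.3434


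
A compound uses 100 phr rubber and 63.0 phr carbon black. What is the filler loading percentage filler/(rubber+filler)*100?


Filler % = filler / (rubber + filler) * 100
= 63.0 / (100 + 63.0) * 100
= 63.0 / 163.0 * 100
= 38.65%

38.65%


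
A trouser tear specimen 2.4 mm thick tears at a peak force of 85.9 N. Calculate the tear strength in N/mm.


Tear strength = force / thickness
= 85.9 / 2.4
= 35.79 N/mm

35.79 N/mm


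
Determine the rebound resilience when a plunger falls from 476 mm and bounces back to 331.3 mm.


Resilience = h_rebound / h_drop * 100
= 331.3 / 476 * 100
= 69.6%

69.6%


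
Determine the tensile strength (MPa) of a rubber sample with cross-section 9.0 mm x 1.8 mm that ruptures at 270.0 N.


Area = width * thickness = 9.0 * 1.8 = 16.2 mm^2
TS = force / area = 270.0 / 16.2 = 16.67 MPa

16.67 MPa


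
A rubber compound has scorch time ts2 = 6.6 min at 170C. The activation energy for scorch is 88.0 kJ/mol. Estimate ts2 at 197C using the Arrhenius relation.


Convert temperatures: T1 = 170 + 273.15 = 443.15 K, T2 = 197 + 273.15 = 470.15 K
ts2_new = 6.6 * exp(88000 / 8.314 * (1/470.15 - 1/443.15))
1/T2 - 1/T1 = -1.2959e-04
ts2_new = 1.67 min

1.67 min


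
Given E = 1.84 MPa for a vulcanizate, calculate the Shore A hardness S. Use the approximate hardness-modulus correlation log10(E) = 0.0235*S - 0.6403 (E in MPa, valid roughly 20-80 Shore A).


log10(E) = 0.0235*S - 0.6403  =>  S = (log10(E) + 0.6403) / 0.0235
log10(1.84) = 0.264818
S = (0.264818 + 0.6403) / 0.0235 = 0.905118 / 0.0235
S = 38.5

Shore A = 38.5


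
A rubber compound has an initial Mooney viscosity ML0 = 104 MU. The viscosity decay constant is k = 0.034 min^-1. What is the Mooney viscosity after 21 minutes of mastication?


ML = ML0 * exp(-k * t)
ML = 104 * exp(-0.034 * 21)
ML = 104 * 0.4897
ML = 50.93 MU

50.93 MU


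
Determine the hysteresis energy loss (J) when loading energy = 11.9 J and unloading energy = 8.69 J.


Hysteresis loss = loading - unloading
= 11.9 - 8.69
= 3.21 J

3.21 J


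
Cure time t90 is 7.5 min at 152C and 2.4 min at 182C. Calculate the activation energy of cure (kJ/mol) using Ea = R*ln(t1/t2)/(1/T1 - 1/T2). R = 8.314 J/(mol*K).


T1 = 425.15 K, T2 = 455.15 K
1/T1 - 1/T2 = 1.5503e-04
ln(t1/t2) = ln(7.5/2.4) = 1.1394
Ea = 8.314 * 1.1394 / 1.5503e-04 = 61104.7228 J/mol
Ea = 61.1 kJ/mol

61.1 kJ/mol


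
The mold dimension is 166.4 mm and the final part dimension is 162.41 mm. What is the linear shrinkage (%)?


Shrinkage = (mold - part) / mold * 100
= (166.4 - 162.41) / 166.4 * 100
= 3.99 / 166.4 * 100
= 2.4%

2.4%


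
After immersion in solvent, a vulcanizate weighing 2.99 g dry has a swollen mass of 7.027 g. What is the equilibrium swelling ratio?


Q = W_swollen / W_dry
Q = 7.027 / 2.99
Q = 2.35

Q = 2.35


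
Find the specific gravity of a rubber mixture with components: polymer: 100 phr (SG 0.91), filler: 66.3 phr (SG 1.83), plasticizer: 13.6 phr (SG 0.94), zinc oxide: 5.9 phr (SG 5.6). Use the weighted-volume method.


Sum of weights = 185.8
Volume contributions:
  polymer: 100/0.91 = 109.8901
  filler: 66.3/1.83 = 36.2295
  plasticizer: 13.6/0.94 = 14.4681
  zinc oxide: 5.9/5.6 = 1.0536
Sum of volumes = 161.6413
SG = 185.8 / 161.6413 = 1.149

SG = 1.149


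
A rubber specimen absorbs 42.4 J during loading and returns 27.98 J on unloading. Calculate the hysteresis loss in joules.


Hysteresis loss = loading - unloading
= 42.4 - 27.98
= 14.42 J

14.42 J


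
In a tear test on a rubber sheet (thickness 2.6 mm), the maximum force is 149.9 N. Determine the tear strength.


Tear strength = force / thickness
= 149.9 / 2.6
= 57.65 N/mm

57.65 N/mm


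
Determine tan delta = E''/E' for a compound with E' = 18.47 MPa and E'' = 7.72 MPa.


tan delta = E'' / E'
= 7.72 / 18.47
= 0.418

tan delta = 0.418


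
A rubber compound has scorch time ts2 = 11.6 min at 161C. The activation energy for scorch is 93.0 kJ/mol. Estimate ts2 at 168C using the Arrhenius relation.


Convert temperatures: T1 = 161 + 273.15 = 434.15 K, T2 = 168 + 273.15 = 441.15 K
ts2_new = 11.6 * exp(93000 / 8.314 * (1/441.15 - 1/434.15))
1/T2 - 1/T1 = -3.6549e-05
ts2_new = 7.71 min

7.71 min


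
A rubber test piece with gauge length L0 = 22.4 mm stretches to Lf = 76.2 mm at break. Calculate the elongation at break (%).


Elongation = (Lf - L0) / L0 * 100
= (76.2 - 22.4) / 22.4 * 100
= 53.8 / 22.4 * 100
= 240.2%

240.2%


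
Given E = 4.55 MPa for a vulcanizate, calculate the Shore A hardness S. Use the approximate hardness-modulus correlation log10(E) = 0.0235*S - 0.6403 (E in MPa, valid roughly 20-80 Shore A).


log10(E) = 0.0235*S - 0.6403  =>  S = (log10(E) + 0.6403) / 0.0235
log10(4.55) = 0.658011
S = (0.658011 + 0.6403) / 0.0235 = 1.298311 / 0.0235
S = 55.2

Shore A = 55.2


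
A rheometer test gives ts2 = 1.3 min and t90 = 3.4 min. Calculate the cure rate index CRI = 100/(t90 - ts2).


CRI = 100 / (t90 - ts2)
= 100 / (3.4 - 1.3)
= 100 / 2.1
= 47.62 min^-1

47.62 min^-1


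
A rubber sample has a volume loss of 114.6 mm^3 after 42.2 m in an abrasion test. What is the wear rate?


Rate = volume_loss / distance
= 114.6 / 42.2
= 2.716 mm^3/m

2.716 mm^3/m


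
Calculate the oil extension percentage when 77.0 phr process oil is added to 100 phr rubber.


Oil % = oil / (100 + oil) * 100
= 77.0 / (100 + 77.0) * 100
= 77.0 / 177.0 * 100
= 43.5%

43.5%


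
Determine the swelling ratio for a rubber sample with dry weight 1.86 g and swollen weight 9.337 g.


Q = W_swollen / W_dry
Q = 9.337 / 1.86
Q = 5.02

Q = 5.02


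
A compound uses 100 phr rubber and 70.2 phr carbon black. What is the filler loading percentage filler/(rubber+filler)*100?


Filler % = filler / (rubber + filler) * 100
= 70.2 / (100 + 70.2) * 100
= 70.2 / 170.2 * 100
= 41.25%

41.25%


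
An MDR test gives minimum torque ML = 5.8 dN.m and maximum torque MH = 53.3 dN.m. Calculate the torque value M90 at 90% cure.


M90 = ML + 0.9 * (MH - ML)
M90 = 5.8 + 0.9 * (53.3 - 5.8)
M90 = 5.8 + 0.9 * 47.5
M90 = 48.55 dN.m

48.55 dN.m


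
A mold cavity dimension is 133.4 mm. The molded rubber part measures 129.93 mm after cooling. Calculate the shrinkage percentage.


Shrinkage = (mold - part) / mold * 100
= (133.4 - 129.93) / 133.4 * 100
= 3.47 / 133.4 * 100
= 2.6%

2.6%


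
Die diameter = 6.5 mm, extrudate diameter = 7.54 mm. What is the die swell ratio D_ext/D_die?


Die swell ratio = D_extrudate / D_die
= 7.54 / 6.5
= 1.16

Die swell = 1.16


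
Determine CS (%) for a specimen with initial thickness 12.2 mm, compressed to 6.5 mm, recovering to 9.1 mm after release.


CS = (t0 - recovered) / (t0 - ts) * 100
= (12.2 - 9.1) / (12.2 - 6.5) * 100
= 3.1 / 5.7 * 100
= 54.4%

54.4%


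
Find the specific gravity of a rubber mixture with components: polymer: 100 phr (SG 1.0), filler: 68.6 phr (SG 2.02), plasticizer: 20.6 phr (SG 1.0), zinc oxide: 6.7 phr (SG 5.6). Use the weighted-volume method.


Sum of weights = 195.9
Volume contributions:
  polymer: 100/1.0 = 100.0000
  filler: 68.6/2.02 = 33.9604
  plasticizer: 20.6/1.0 = 20.6000
  zinc oxide: 6.7/5.6 = 1.1964
Sum of volumes = 155.7568
SG = 195.9 / 155.7568 = 1.258

SG = 1.258


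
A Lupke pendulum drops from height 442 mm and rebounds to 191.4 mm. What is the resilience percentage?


Resilience = h_rebound / h_drop * 100
= 191.4 / 442 * 100
= 43.3%

43.3%


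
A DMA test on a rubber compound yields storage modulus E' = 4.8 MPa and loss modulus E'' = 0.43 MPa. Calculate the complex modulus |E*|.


|E*| = sqrt(E'^2 + E''^2)
= sqrt(4.8^2 + 0.43^2)
= sqrt(23.0400 + 0.1849)
= 4.819 MPa

4.819 MPa


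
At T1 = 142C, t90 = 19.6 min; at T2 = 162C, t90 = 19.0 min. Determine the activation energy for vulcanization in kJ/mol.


T1 = 415.15 K, T2 = 435.15 K
1/T1 - 1/T2 = 1.1071e-04
ln(t1/t2) = ln(19.6/19.0) = 0.0311
Ea = 8.314 * 0.0311 / 1.1071e-04 = 2334.8177 J/mol
Ea = 2.33 kJ/mol

2.33 kJ/mol


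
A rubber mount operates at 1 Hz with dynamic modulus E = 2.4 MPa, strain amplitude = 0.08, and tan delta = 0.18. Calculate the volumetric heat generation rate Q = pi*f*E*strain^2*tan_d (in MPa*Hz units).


Q = pi * f * E * strain^2 * tan_d
= pi * 1 * 2.4 * 0.08^2 * 0.18
= pi * 1 * 2.4 * 0.0064 * 0.18
= 0.0087

Q = 0.0087


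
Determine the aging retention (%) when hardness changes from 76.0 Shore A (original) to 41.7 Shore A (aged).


Retention = aged / original * 100
= 41.7 / 76.0 * 100
= 54.9%

54.9%


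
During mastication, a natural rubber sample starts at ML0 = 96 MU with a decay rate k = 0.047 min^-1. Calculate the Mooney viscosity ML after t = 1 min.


ML = ML0 * exp(-k * t)
ML = 96 * exp(-0.047 * 1)
ML = 96 * 0.9541
ML = 91.59 MU

91.59 MU


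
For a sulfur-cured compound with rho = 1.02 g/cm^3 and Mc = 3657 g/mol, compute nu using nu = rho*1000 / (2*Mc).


nu = rho * 1000 / (2 * Mc)
nu = 1.02 * 1000 / (2 * 3657)
nu = 1020.0 / 7314
nu = 0.1395 mol/L

0.1395 mol/L


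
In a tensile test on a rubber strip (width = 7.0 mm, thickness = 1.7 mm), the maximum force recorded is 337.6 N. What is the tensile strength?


Area = width * thickness = 7.0 * 1.7 = 11.9 mm^2
TS = force / area = 337.6 / 11.9 = 28.37 MPa

28.37 MPa


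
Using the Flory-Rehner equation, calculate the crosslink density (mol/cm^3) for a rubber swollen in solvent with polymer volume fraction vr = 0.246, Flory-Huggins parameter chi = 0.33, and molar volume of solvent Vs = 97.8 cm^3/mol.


ln(1 - vr) = ln(1 - 0.246) = -0.2824
Numerator = -((-0.2824) + 0.246 + 0.33 * 0.246^2) = 0.0164
Denominator = 97.8 * (0.246^(1/3) - 0.246/2) = 49.2504
nu = 0.0164 / 49.2504 = 3.3284e-04 mol/cm^3

3.3284e-04 mol/cm^3


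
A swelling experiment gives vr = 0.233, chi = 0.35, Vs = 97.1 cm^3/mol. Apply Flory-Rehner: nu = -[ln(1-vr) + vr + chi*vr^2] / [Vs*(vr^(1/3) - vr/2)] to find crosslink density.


ln(1 - vr) = ln(1 - 0.233) = -0.2653
Numerator = -((-0.2653) + 0.233 + 0.35 * 0.233^2) = 0.0133
Denominator = 97.1 * (0.233^(1/3) - 0.233/2) = 48.4378
nu = 0.0133 / 48.4378 = 2.7390e-04 mol/cm^3

2.7390e-04 mol/cm^3


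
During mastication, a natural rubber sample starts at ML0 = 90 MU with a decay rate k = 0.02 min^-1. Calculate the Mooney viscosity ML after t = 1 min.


ML = ML0 * exp(-k * t)
ML = 90 * exp(-0.02 * 1)
ML = 90 * 0.9802
ML = 88.22 MU

88.22 MU


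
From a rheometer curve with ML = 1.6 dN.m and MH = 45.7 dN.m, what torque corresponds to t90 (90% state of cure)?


M90 = ML + 0.9 * (MH - ML)
M90 = 1.6 + 0.9 * (45.7 - 1.6)
M90 = 1.6 + 0.9 * 44.1
M90 = 41.29 dN.m

41.29 dN.m


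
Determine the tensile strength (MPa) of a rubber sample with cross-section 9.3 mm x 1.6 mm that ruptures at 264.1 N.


Area = width * thickness = 9.3 * 1.6 = 14.88 mm^2
TS = force / area = 264.1 / 14.88 = 17.75 MPa

17.75 MPa


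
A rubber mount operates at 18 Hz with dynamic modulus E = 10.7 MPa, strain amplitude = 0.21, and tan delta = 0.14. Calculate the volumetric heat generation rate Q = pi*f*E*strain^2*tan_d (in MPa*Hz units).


Q = pi * f * E * strain^2 * tan_d
= pi * 18 * 10.7 * 0.21^2 * 0.14
= pi * 18 * 10.7 * 0.0441 * 0.14
= 3.7357

Q = 3.7357


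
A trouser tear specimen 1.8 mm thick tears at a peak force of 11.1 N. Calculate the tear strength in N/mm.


Tear strength = force / thickness
= 11.1 / 1.8
= 6.17 N/mm

6.17 N/mm


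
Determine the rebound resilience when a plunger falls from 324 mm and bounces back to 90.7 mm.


Resilience = h_rebound / h_drop * 100
= 90.7 / 324 * 100
= 28.0%

28.0%


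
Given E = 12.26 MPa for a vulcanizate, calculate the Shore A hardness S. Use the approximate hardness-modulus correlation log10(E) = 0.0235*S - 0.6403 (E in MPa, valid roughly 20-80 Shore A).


log10(E) = 0.0235*S - 0.6403  =>  S = (log10(E) + 0.6403) / 0.0235
log10(12.26) = 1.088490
S = (1.088490 + 0.6403) / 0.0235 = 1.728790 / 0.0235
S = 73.6

Shore A = 73.6


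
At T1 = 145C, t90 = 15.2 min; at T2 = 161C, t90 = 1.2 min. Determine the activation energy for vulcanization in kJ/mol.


T1 = 418.15 K, T2 = 434.15 K
1/T1 - 1/T2 = 8.8135e-05
ln(t1/t2) = ln(15.2/1.2) = 2.5390
Ea = 8.314 * 2.5390 / 8.8135e-05 = 239508.0834 J/mol
Ea = 239.51 kJ/mol

239.51 kJ/mol


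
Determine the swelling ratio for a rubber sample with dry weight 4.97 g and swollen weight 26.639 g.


Q = W_swollen / W_dry
Q = 26.639 / 4.97
Q = 5.36

Q = 5.36


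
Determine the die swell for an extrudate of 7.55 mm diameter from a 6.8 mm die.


Die swell ratio = D_extrudate / D_die
= 7.55 / 6.8
= 1.11

Die swell = 1.11


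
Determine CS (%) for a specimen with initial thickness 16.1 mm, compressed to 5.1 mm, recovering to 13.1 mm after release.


CS = (t0 - recovered) / (t0 - ts) * 100
= (16.1 - 13.1) / (16.1 - 5.1) * 100
= 3.0 / 11.0 * 100
= 27.3%

27.3%


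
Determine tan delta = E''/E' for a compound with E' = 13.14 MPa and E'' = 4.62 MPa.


tan delta = E'' / E'
= 4.62 / 13.14
= 0.3516

tan delta = 0.3516


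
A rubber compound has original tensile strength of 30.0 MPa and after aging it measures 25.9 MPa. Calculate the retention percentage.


Retention = aged / original * 100
= 25.9 / 30.0 * 100
= 86.3%

86.3%


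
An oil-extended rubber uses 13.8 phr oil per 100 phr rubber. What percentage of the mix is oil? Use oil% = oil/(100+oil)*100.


Oil % = oil / (100 + oil) * 100
= 13.8 / (100 + 13.8) * 100
= 13.8 / 113.8 * 100
= 12.13%

12.13%


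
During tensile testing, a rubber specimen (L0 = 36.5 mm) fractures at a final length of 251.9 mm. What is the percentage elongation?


Elongation = (Lf - L0) / L0 * 100
= (251.9 - 36.5) / 36.5 * 100
= 215.4 / 36.5 * 100
= 590.1%

590.1%


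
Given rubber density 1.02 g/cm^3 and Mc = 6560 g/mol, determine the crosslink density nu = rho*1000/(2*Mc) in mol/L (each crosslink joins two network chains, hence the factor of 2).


nu = rho * 1000 / (2 * Mc)
nu = 1.02 * 1000 / (2 * 6560)
nu = 1020.0 / 13120
nu = 0.0777 mol/L

0.0777 mol/L


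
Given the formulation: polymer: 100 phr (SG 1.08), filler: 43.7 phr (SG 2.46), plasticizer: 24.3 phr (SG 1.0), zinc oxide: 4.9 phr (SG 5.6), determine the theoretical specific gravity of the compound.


Sum of weights = 172.9
Volume contributions:
  polymer: 100/1.08 = 92.5926
  filler: 43.7/2.46 = 17.7642
  plasticizer: 24.3/1.0 = 24.3000
  zinc oxide: 4.9/5.6 = 0.8750
Sum of volumes = 135.5318
SG = 172.9 / 135.5318 = 1.276

SG = 1.276


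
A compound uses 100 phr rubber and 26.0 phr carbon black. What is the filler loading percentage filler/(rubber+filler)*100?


Filler % = filler / (rubber + filler) * 100
= 26.0 / (100 + 26.0) * 100
= 26.0 / 126.0 * 100
= 20.63%

20.63%


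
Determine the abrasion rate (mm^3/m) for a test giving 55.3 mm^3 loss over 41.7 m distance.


Rate = volume_loss / distance
= 55.3 / 41.7
= 1.326 mm^3/m

1.326 mm^3/m


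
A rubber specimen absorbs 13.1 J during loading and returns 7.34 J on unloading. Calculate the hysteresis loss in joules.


Hysteresis loss = loading - unloading
= 13.1 - 7.34
= 5.76 J

5.76 J


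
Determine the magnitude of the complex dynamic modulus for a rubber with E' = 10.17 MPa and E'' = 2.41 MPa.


|E*| = sqrt(E'^2 + E''^2)
= sqrt(10.17^2 + 2.41^2)
= sqrt(103.4289 + 5.8081)
= 10.452 MPa

10.452 MPa


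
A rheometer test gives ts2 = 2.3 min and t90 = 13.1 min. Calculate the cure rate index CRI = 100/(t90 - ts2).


CRI = 100 / (t90 - ts2)
= 100 / (13.1 - 2.3)
= 100 / 10.8
= 9.26 min^-1

9.26 min^-1


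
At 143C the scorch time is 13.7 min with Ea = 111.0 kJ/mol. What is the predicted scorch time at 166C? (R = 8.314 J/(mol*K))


Convert temperatures: T1 = 143 + 273.15 = 416.15 K, T2 = 166 + 273.15 = 439.15 K
ts2_new = 13.7 * exp(111000 / 8.314 * (1/439.15 - 1/416.15))
1/T2 - 1/T1 = -1.2585e-04
ts2_new = 2.55 min

2.55 min


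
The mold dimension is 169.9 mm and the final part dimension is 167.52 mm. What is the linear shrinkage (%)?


Shrinkage = (mold - part) / mold * 100
= (169.9 - 167.52) / 169.9 * 100
= 2.38 / 169.9 * 100
= 1.4%

1.4%


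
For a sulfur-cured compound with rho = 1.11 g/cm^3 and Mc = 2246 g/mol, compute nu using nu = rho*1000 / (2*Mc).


nu = rho * 1000 / (2 * Mc)
nu = 1.11 * 1000 / (2 * 2246)
nu = 1110.0 / 4492
nu = 0.2471 mol/L

0.2471 mol/L


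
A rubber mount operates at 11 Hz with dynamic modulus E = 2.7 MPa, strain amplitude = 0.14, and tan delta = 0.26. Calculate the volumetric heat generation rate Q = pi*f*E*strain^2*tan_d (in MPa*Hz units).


Q = pi * f * E * strain^2 * tan_d
= pi * 11 * 2.7 * 0.14^2 * 0.26
= pi * 11 * 2.7 * 0.0196 * 0.26
= 0.4755

Q = 0.4755


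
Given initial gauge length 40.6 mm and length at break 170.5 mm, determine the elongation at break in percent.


Elongation = (Lf - L0) / L0 * 100
= (170.5 - 40.6) / 40.6 * 100
= 129.9 / 40.6 * 100
= 320.0%

320.0%


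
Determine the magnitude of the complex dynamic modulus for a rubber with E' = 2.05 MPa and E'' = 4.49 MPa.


|E*| = sqrt(E'^2 + E''^2)
= sqrt(2.05^2 + 4.49^2)
= sqrt(4.2025 + 20.1601)
= 4.936 MPa

4.936 MPa


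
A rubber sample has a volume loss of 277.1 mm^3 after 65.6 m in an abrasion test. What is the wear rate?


Rate = volume_loss / distance
= 277.1 / 65.6
= 4.224 mm^3/m

4.224 mm^3/m


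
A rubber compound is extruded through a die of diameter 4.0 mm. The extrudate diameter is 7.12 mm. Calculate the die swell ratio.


Die swell ratio = D_extrudate / D_die
= 7.12 / 4.0
= 1.78

Die swell = 1.78


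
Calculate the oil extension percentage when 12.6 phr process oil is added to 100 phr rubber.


Oil % = oil / (100 + oil) * 100
= 12.6 / (100 + 12.6) * 100
= 12.6 / 112.6 * 100
= 11.19%

11.19%


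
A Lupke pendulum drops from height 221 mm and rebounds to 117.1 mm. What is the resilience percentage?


Resilience = h_rebound / h_drop * 100
= 117.1 / 221 * 100
= 53.0%

53.0%


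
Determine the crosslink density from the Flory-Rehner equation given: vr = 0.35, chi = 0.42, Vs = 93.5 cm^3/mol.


ln(1 - vr) = ln(1 - 0.35) = -0.4308
Numerator = -((-0.4308) + 0.35 + 0.42 * 0.35^2) = 0.0293
Denominator = 93.5 * (0.35^(1/3) - 0.35/2) = 49.5297
nu = 0.0293 / 49.5297 = 5.9223e-04 mol/cm^3

5.9223e-04 mol/cm^3


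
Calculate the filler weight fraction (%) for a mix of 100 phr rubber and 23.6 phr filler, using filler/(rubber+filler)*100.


Filler % = filler / (rubber + filler) * 100
= 23.6 / (100 + 23.6) * 100
= 23.6 / 123.6 * 100
= 19.09%

19.09%


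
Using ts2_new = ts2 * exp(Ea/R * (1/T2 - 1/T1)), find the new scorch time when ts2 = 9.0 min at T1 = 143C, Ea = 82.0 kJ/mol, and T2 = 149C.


Convert temperatures: T1 = 143 + 273.15 = 416.15 K, T2 = 149 + 273.15 = 422.15 K
ts2_new = 9.0 * exp(82000 / 8.314 * (1/422.15 - 1/416.15))
1/T2 - 1/T1 = -3.4153e-05
ts2_new = 6.43 min

6.43 min


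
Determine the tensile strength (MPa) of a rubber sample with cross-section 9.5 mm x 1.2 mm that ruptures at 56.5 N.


Area = width * thickness = 9.5 * 1.2 = 11.4 mm^2
TS = force / area = 56.5 / 11.4 = 4.96 MPa

4.96 MPa


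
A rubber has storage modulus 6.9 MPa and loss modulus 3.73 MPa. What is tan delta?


tan delta = E'' / E'
= 3.73 / 6.9
= 0.5406

tan delta = 0.5406


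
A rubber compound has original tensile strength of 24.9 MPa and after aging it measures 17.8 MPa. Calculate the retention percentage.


Retention = aged / original * 100
= 17.8 / 24.9 * 100
= 71.5%

71.5%


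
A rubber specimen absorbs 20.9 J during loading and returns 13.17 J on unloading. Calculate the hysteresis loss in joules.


Hysteresis loss = loading - unloading
= 20.9 - 13.17
= 7.73 J

7.73 J


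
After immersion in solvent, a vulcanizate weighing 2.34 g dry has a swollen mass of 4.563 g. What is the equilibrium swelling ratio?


Q = W_swollen / W_dry
Q = 4.563 / 2.34
Q = 1.95

Q = 1.95


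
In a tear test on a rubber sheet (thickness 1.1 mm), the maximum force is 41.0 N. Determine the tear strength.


Tear strength = force / thickness
= 41.0 / 1.1
= 37.27 N/mm

37.27 N/mm


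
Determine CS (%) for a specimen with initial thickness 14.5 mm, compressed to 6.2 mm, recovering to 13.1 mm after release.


CS = (t0 - recovered) / (t0 - ts) * 100
= (14.5 - 13.1) / (14.5 - 6.2) * 100
= 1.4 / 8.3 * 100
= 16.9%

16.9%


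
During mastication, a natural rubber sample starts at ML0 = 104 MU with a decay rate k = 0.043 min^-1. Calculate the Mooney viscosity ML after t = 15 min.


ML = ML0 * exp(-k * t)
ML = 104 * exp(-0.043 * 15)
ML = 104 * 0.5247
ML = 54.56 MU

54.56 MU


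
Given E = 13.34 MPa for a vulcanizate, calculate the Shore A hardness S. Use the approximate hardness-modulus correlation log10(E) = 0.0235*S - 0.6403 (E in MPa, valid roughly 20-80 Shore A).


log10(E) = 0.0235*S - 0.6403  =>  S = (log10(E) + 0.6403) / 0.0235
log10(13.34) = 1.125156
S = (1.125156 + 0.6403) / 0.0235 = 1.765456 / 0.0235
S = 75.1

Shore A = 75.1


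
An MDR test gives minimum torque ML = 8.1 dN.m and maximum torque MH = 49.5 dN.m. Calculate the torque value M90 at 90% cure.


M90 = ML + 0.9 * (MH - ML)
M90 = 8.1 + 0.9 * (49.5 - 8.1)
M90 = 8.1 + 0.9 * 41.4
M90 = 45.36 dN.m

45.36 dN.m


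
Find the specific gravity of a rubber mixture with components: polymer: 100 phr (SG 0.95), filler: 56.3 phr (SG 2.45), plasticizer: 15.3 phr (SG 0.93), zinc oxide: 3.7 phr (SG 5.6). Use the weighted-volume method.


Sum of weights = 175.3
Volume contributions:
  polymer: 100/0.95 = 105.2632
  filler: 56.3/2.45 = 22.9796
  plasticizer: 15.3/0.93 = 16.4516
  zinc oxide: 3.7/5.6 = 0.6607
Sum of volumes = 145.3551
SG = 175.3 / 145.3551 = 1.206

SG = 1.206


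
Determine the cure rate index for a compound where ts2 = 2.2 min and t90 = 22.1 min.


CRI = 100 / (t90 - ts2)
= 100 / (22.1 - 2.2)
= 100 / 19.9
= 5.03 min^-1

5.03 min^-1


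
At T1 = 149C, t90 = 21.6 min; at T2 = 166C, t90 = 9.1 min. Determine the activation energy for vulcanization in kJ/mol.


T1 = 422.15 K, T2 = 439.15 K
1/T1 - 1/T2 = 9.1700e-05
ln(t1/t2) = ln(21.6/9.1) = 0.8644
Ea = 8.314 * 0.8644 / 9.1700e-05 = 78372.7406 J/mol
Ea = 78.37 kJ/mol

78.37 kJ/mol


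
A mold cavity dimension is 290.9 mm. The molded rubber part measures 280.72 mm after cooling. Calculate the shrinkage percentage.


Shrinkage = (mold - part) / mold * 100
= (290.9 - 280.72) / 290.9 * 100
= 10.18 / 290.9 * 100
= 3.5%

3.5%


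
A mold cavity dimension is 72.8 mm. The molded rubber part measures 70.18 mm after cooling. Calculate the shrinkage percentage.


Shrinkage = (mold - part) / mold * 100
= (72.8 - 70.18) / 72.8 * 100
= 2.62 / 72.8 * 100
= 3.6%

3.6%


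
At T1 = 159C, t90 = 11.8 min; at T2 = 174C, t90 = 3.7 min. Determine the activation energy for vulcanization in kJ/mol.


T1 = 432.15 K, T2 = 447.15 K
1/T1 - 1/T2 = 7.7625e-05
ln(t1/t2) = ln(11.8/3.7) = 1.1598
Ea = 8.314 * 1.1598 / 7.7625e-05 = 124215.8893 J/mol
Ea = 124.22 kJ/mol

124.22 kJ/mol


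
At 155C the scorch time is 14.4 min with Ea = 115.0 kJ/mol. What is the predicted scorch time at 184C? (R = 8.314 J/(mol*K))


Convert temperatures: T1 = 155 + 273.15 = 428.15 K, T2 = 184 + 273.15 = 457.15 K
ts2_new = 14.4 * exp(115000 / 8.314 * (1/457.15 - 1/428.15))
1/T2 - 1/T1 = -1.4816e-04
ts2_new = 1.85 min

1.85 min


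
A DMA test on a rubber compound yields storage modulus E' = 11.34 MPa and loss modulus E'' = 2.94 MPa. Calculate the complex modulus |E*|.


|E*| = sqrt(E'^2 + E''^2)
= sqrt(11.34^2 + 2.94^2)
= sqrt(128.5956 + 8.6436)
= 11.715 MPa

11.715 MPa


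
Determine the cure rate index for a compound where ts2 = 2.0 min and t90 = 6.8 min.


CRI = 100 / (t90 - ts2)
= 100 / (6.8 - 2.0)
= 100 / 4.8
= 20.83 min^-1

20.83 min^-1


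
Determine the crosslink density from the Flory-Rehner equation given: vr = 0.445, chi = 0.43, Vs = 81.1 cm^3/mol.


ln(1 - vr) = ln(1 - 0.445) = -0.5888
Numerator = -((-0.5888) + 0.445 + 0.43 * 0.445^2) = 0.0586
Denominator = 81.1 * (0.445^(1/3) - 0.445/2) = 43.8719
nu = 0.0586 / 43.8719 = 0.0013 mol/cm^3

0.0013 mol/cm^3


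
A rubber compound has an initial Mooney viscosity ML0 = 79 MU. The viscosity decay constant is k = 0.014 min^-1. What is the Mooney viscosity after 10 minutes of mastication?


ML = ML0 * exp(-k * t)
ML = 79 * exp(-0.014 * 10)
ML = 79 * 0.8694
ML = 68.68 MU

68.68 MU


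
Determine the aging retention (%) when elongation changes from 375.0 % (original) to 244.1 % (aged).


Retention = aged / original * 100
= 244.1 / 375.0 * 100
= 65.1%

65.1%


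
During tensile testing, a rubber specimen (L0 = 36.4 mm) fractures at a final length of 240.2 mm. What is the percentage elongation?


Elongation = (Lf - L0) / L0 * 100
= (240.2 - 36.4) / 36.4 * 100
= 203.8 / 36.4 * 100
= 559.9%

559.9%


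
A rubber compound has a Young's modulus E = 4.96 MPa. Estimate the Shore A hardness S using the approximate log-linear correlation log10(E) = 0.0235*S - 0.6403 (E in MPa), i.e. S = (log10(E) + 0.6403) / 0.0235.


log10(E) = 0.0235*S - 0.6403  =>  S = (log10(E) + 0.6403) / 0.0235
log10(4.96) = 0.695482
S = (0.695482 + 0.6403) / 0.0235 = 1.335782 / 0.0235
S = 56.8

Shore A = 56.8


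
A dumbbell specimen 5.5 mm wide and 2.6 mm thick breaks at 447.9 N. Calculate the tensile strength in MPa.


Area = width * thickness = 5.5 * 2.6 = 14.3 mm^2
TS = force / area = 447.9 / 14.3 = 31.32 MPa

31.32 MPa


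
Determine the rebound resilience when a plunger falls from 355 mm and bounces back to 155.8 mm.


Resilience = h_rebound / h_drop * 100
= 155.8 / 355 * 100
= 43.9%

43.9%


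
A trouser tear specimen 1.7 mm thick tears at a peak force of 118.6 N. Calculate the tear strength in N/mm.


Tear strength = force / thickness
= 118.6 / 1.7
= 69.76 N/mm

69.76 N/mm


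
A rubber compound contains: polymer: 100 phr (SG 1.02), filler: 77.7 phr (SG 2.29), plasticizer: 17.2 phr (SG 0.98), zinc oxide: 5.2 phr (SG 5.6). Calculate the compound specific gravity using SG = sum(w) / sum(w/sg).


Sum of weights = 200.1
Volume contributions:
  polymer: 100/1.02 = 98.0392
  filler: 77.7/2.29 = 33.9301
  plasticizer: 17.2/0.98 = 17.5510
  zinc oxide: 5.2/5.6 = 0.9286
Sum of volumes = 150.4489
SG = 200.1 / 150.4489 = 1.33

SG = 1.33


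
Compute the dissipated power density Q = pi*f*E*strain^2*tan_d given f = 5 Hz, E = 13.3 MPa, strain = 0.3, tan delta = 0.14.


Q = pi * f * E * strain^2 * tan_d
= pi * 5 * 13.3 * 0.3^2 * 0.14
= pi * 5 * 13.3 * 0.0900 * 0.14
= 2.6323

Q = 2.6323


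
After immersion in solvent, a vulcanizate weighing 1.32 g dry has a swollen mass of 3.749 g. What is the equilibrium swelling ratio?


Q = W_swollen / W_dry
Q = 3.749 / 1.32
Q = 2.84

Q = 2.84


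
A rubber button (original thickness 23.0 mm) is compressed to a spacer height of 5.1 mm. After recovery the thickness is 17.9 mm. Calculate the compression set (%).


CS = (t0 - recovered) / (t0 - ts) * 100
= (23.0 - 17.9) / (23.0 - 5.1) * 100
= 5.1 / 17.9 * 100
= 28.5%

28.5%


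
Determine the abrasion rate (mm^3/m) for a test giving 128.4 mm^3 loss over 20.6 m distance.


Rate = volume_loss / distance
= 128.4 / 20.6
= 6.233 mm^3/m

6.233 mm^3/m


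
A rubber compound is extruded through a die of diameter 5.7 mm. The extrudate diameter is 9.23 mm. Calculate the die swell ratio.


Die swell ratio = D_extrudate / D_die
= 9.23 / 5.7
= 1.619

Die swell = 1.619


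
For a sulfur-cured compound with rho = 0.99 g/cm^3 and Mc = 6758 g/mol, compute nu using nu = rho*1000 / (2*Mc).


nu = rho * 1000 / (2 * Mc)
nu = 0.99 * 1000 / (2 * 6758)
nu = 990.0 / 13516
nu = 0.0732 mol/L

0.0732 mol/L


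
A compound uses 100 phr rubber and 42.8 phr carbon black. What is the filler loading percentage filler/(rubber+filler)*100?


Filler % = filler / (rubber + filler) * 100
= 42.8 / (100 + 42.8) * 100
= 42.8 / 142.8 * 100
= 29.97%

29.97%


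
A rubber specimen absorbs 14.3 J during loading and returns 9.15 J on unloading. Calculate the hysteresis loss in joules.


Hysteresis loss = loading - unloading
= 14.3 - 9.15
= 5.15 J

5.15 J


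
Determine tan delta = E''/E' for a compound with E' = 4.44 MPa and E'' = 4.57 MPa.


tan delta = E'' / E'
= 4.57 / 4.44
= 1.0293

tan delta = 1.0293


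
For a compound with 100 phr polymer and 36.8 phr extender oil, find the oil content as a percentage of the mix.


Oil % = oil / (100 + oil) * 100
= 36.8 / (100 + 36.8) * 100
= 36.8 / 136.8 * 100
= 26.9%

26.9%


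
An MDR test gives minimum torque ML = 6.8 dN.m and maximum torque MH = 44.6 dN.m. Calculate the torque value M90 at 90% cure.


M90 = ML + 0.9 * (MH - ML)
M90 = 6.8 + 0.9 * (44.6 - 6.8)
M90 = 6.8 + 0.9 * 37.8
M90 = 40.82 dN.m

40.82 dN.m


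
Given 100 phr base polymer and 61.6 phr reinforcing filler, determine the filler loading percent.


Filler % = filler / (rubber + filler) * 100
= 61.6 / (100 + 61.6) * 100
= 61.6 / 161.6 * 100
= 38.12%

38.12%


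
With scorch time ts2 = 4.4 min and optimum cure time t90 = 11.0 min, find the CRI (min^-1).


CRI = 100 / (t90 - ts2)
= 100 / (11.0 - 4.4)
= 100 / 6.6
= 15.15 min^-1

15.15 min^-1


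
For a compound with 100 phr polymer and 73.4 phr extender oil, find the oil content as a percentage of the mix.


Oil % = oil / (100 + oil) * 100
= 73.4 / (100 + 73.4) * 100
= 73.4 / 173.4 * 100
= 42.33%

42.33%


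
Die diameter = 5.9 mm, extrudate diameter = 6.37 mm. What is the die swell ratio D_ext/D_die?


Die swell ratio = D_extrudate / D_die
= 6.37 / 5.9
= 1.08

Die swell = 1.08


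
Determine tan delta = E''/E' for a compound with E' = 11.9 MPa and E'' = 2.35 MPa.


tan delta = E'' / E'
= 2.35 / 11.9
= 0.1975

tan delta = 0.1975


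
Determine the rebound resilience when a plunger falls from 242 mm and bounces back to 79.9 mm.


Resilience = h_rebound / h_drop * 100
= 79.9 / 242 * 100
= 33.0%

33.0%


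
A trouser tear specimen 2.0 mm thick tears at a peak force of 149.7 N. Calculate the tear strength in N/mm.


Tear strength = force / thickness
= 149.7 / 2.0
= 74.85 N/mm

74.85 N/mm


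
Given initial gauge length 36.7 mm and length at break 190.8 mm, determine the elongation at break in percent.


Elongation = (Lf - L0) / L0 * 100
= (190.8 - 36.7) / 36.7 * 100
= 154.1 / 36.7 * 100
= 419.9%

419.9%


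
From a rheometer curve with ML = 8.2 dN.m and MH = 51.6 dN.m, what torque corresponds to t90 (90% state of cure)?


M90 = ML + 0.9 * (MH - ML)
M90 = 8.2 + 0.9 * (51.6 - 8.2)
M90 = 8.2 + 0.9 * 43.4
M90 = 47.26 dN.m

47.26 dN.m


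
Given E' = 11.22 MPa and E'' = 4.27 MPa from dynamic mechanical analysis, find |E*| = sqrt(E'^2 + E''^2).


|E*| = sqrt(E'^2 + E''^2)
= sqrt(11.22^2 + 4.27^2)
= sqrt(125.8884 + 18.2329)
= 12.005 MPa

12.005 MPa


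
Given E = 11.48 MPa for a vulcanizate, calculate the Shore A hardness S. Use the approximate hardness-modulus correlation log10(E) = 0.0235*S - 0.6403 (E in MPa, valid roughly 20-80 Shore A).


log10(E) = 0.0235*S - 0.6403  =>  S = (log10(E) + 0.6403) / 0.0235
log10(11.48) = 1.059942
S = (1.059942 + 0.6403) / 0.0235 = 1.700242 / 0.0235
S = 72.4

Shore A = 72.4


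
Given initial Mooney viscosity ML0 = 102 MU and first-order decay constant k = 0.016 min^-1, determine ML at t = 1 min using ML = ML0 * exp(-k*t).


ML = ML0 * exp(-k * t)
ML = 102 * exp(-0.016 * 1)
ML = 102 * 0.9841
ML = 100.38 MU

100.38 MU


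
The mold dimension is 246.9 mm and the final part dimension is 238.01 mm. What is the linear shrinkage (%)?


Shrinkage = (mold - part) / mold * 100
= (246.9 - 238.01) / 246.9 * 100
= 8.89 / 246.9 * 100
= 3.6%

3.6%


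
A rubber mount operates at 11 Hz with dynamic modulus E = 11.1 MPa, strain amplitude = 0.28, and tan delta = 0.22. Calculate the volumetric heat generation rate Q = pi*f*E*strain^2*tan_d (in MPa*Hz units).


Q = pi * f * E * strain^2 * tan_d
= pi * 11 * 11.1 * 0.28^2 * 0.22
= pi * 11 * 11.1 * 0.0784 * 0.22
= 6.6161

Q = 6.6161


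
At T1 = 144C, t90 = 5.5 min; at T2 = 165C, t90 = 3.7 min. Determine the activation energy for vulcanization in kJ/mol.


T1 = 417.15 K, T2 = 438.15 K
1/T1 - 1/T2 = 1.1490e-04
ln(t1/t2) = ln(5.5/3.7) = 0.3964
Ea = 8.314 * 0.3964 / 1.1490e-04 = 28685.0867 J/mol
Ea = 28.69 kJ/mol

28.69 kJ/mol


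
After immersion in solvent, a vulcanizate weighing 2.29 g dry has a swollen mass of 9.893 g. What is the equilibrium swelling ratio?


Q = W_swollen / W_dry
Q = 9.893 / 2.29
Q = 4.32

Q = 4.32


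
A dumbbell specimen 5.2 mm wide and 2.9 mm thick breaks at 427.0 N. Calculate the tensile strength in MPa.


Area = width * thickness = 5.2 * 2.9 = 15.08 mm^2
TS = force / area = 427.0 / 15.08 = 28.32 MPa

28.32 MPa


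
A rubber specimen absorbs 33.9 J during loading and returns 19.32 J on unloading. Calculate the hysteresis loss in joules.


Hysteresis loss = loading - unloading
= 33.9 - 19.32
= 14.58 J

14.58 J


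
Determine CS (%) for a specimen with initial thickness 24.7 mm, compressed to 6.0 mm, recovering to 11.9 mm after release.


CS = (t0 - recovered) / (t0 - ts) * 100
= (24.7 - 11.9) / (24.7 - 6.0) * 100
= 12.8 / 18.7 * 100
= 68.4%

68.4%


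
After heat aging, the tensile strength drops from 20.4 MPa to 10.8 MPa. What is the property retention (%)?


Retention = aged / original * 100
= 10.8 / 20.4 * 100
= 52.9%

52.9%


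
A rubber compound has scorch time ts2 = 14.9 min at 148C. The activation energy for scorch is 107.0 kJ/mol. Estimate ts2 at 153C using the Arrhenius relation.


Convert temperatures: T1 = 148 + 273.15 = 421.15 K, T2 = 153 + 273.15 = 426.15 K
ts2_new = 14.9 * exp(107000 / 8.314 * (1/426.15 - 1/421.15))
1/T2 - 1/T1 = -2.7859e-05
ts2_new = 10.41 min

10.41 min


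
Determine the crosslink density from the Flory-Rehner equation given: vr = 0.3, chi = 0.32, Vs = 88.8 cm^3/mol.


ln(1 - vr) = ln(1 - 0.3) = -0.3567
Numerator = -((-0.3567) + 0.3 + 0.32 * 0.3^2) = 0.0279
Denominator = 88.8 * (0.3^(1/3) - 0.3/2) = 46.1256
nu = 0.0279 / 46.1256 = 6.0433e-04 mol/cm^3

6.0433e-04 mol/cm^3


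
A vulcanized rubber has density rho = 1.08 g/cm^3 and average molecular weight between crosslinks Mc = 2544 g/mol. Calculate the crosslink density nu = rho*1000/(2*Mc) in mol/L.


nu = rho * 1000 / (2 * Mc)
nu = 1.08 * 1000 / (2 * 2544)
nu = 1080.0 / 5088
nu = 0.2123 mol/L

0.2123 mol/L


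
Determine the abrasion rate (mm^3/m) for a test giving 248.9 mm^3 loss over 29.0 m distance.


Rate = volume_loss / distance
= 248.9 / 29.0
= 8.583 mm^3/m

8.583 mm^3/m


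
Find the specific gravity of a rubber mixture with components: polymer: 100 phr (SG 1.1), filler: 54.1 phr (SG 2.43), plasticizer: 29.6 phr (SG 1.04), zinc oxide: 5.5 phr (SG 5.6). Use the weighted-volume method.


Sum of weights = 189.2
Volume contributions:
  polymer: 100/1.1 = 90.9091
  filler: 54.1/2.43 = 22.2634
  plasticizer: 29.6/1.04 = 28.4615
  zinc oxide: 5.5/5.6 = 0.9821
Sum of volumes = 142.6161
SG = 189.2 / 142.6161 = 1.327

SG = 1.327


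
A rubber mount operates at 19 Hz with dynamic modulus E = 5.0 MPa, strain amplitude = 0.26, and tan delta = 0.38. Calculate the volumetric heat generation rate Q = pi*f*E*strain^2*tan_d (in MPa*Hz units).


Q = pi * f * E * strain^2 * tan_d
= pi * 19 * 5.0 * 0.26^2 * 0.38
= pi * 19 * 5.0 * 0.0676 * 0.38
= 7.6666

Q = 7.6666


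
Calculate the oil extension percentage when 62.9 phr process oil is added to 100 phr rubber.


Oil % = oil / (100 + oil) * 100
= 62.9 / (100 + 62.9) * 100
= 62.9 / 162.9 * 100
= 38.61%

38.61%


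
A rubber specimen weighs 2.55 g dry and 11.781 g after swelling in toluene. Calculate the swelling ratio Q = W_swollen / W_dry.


Q = W_swollen / W_dry
Q = 11.781 / 2.55
Q = 4.62

Q = 4.62


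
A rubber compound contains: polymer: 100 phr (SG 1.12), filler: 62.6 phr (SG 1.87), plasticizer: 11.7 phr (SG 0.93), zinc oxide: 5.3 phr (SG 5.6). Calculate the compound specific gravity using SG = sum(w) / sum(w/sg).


Sum of weights = 179.6
Volume contributions:
  polymer: 100/1.12 = 89.2857
  filler: 62.6/1.87 = 33.4759
  plasticizer: 11.7/0.93 = 12.5806
  zinc oxide: 5.3/5.6 = 0.9464
Sum of volumes = 136.2887
SG = 179.6 / 136.2887 = 1.318

SG = 1.318


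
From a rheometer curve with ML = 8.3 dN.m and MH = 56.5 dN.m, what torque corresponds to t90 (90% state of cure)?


M90 = ML + 0.9 * (MH - ML)
M90 = 8.3 + 0.9 * (56.5 - 8.3)
M90 = 8.3 + 0.9 * 48.2
M90 = 51.68 dN.m

51.68 dN.m


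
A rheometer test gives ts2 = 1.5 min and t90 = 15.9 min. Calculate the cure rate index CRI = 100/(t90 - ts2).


CRI = 100 / (t90 - ts2)
= 100 / (15.9 - 1.5)
= 100 / 14.4
= 6.94 min^-1

6.94 min^-1


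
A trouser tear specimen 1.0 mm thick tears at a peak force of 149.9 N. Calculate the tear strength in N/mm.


Tear strength = force / thickness
= 149.9 / 1.0
= 149.9 N/mm

149.9 N/mm


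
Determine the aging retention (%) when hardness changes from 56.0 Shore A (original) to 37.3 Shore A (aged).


Retention = aged / original * 100
= 37.3 / 56.0 * 100
= 66.6%

66.6%


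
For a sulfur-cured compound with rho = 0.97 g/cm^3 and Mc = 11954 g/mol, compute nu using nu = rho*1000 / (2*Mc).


nu = rho * 1000 / (2 * Mc)
nu = 0.97 * 1000 / (2 * 11954)
nu = 970.0 / 23908
nu = 0.0406 mol/L

0.0406 mol/L


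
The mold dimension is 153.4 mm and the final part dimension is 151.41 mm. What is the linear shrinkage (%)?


Shrinkage = (mold - part) / mold * 100
= (153.4 - 151.41) / 153.4 * 100
= 1.99 / 153.4 * 100
= 1.3%

1.3%


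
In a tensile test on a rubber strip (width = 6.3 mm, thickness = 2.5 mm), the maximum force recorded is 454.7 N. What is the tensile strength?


Area = width * thickness = 6.3 * 2.5 = 15.75 mm^2
TS = force / area = 454.7 / 15.75 = 28.87 MPa

28.87 MPa


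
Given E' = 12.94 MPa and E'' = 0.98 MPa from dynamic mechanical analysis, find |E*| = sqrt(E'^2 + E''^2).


|E*| = sqrt(E'^2 + E''^2)
= sqrt(12.94^2 + 0.98^2)
= sqrt(167.4436 + 0.9604)
= 12.977 MPa

12.977 MPa


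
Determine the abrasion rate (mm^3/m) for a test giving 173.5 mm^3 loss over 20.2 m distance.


Rate = volume_loss / distance
= 173.5 / 20.2
= 8.589 mm^3/m

8.589 mm^3/m
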